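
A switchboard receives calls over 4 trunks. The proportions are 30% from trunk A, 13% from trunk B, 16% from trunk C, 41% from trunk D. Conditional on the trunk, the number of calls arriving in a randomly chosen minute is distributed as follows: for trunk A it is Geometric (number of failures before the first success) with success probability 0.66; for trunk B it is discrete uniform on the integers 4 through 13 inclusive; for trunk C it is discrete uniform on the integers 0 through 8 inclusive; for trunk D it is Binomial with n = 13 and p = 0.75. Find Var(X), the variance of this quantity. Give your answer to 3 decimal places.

Per component, A: μ=0.515152, E[X²]=1.04591; B: μ=8.5, E[X²]=80.5; C: μ=4, E[X²]=22.6667; D: μ=9.75, E[X²]=97.5.
E[X] = 0.3·0.515152 + 0.13·8.5 + 0.16·4 + 0.41·9.75 = 5.89705.
E[X²] = 0.3·1.04591 + 0.13·80.5 + 0.16·22.6667 + 0.41·97.5 = 54.3804.
Var(X) = E[X²] − (E[X])² = 54.3804 − 34.7751 = 19.6053.

19.605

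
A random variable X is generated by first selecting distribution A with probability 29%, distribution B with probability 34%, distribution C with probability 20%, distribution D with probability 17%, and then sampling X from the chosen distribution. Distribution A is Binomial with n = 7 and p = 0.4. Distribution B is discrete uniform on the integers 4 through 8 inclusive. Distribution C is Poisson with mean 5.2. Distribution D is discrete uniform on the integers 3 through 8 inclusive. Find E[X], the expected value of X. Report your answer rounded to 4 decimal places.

Component means — A: 2.8; B: 6; C: 5.2; D: 5.5.
E[X] = 0.29·2.8 + 0.34·6 + 0.2·5.2 + 0.17·5.5 = 4.827.

4.8270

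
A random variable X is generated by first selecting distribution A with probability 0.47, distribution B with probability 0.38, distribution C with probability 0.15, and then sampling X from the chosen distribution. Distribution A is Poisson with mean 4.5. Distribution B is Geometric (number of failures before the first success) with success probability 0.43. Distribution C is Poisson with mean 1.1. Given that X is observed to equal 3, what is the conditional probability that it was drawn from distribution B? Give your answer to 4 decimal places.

Likelihoods P(X=3 | ·): A: 0.168718; B: 0.079633; C: 0.0738419.
Posterior ∝ prior × likelihood. Numerator for B: 0.38·0.079633 = 0.0302605.
Normalizing constant: 0.47·0.168718 + 0.38·0.079633 + 0.15·0.0738419 = 0.120634.
P(B | observation) = 0.0302605 / 0.120634 = 0.250845.

0.2508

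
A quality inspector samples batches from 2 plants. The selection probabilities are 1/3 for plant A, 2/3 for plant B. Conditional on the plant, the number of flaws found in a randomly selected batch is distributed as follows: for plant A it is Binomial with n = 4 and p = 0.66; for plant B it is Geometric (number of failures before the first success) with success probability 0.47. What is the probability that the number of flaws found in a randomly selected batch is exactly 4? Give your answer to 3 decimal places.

Conditional on each plant, P(X = 4): A: 0.189747; B: 0.0370853.
By total probability, P(X = 4) = 0.333333·0.189747 + 0.666667·0.0370853 = 0.0879726.

0.088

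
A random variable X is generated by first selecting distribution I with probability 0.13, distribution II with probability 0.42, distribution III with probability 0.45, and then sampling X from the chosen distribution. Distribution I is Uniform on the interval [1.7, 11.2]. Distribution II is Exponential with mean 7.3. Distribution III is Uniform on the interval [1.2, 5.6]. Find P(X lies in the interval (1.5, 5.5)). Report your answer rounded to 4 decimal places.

0.6054

Conditional on each component, P(1.5 < X < 5.5): I: 0.4; II: 0.343505; III: 0.909091.
By total probability, P(1.5 < X < 5.5) = 0.13·0.4 + 0.42·0.343505 + 0.45·0.909091 = 0.605363.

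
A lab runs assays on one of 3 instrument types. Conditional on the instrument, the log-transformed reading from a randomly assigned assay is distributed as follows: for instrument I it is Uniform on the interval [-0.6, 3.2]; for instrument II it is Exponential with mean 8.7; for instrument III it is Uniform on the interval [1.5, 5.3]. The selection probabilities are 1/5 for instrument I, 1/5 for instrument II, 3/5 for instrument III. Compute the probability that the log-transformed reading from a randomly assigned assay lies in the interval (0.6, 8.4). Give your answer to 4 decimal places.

0.8474

Conditional on each instrument, P(0.6 < X < 8.4): I: 0.684211; II: 0.552573; III: 1.
By total probability, P(0.6 < X < 8.4) = 0.2·0.684211 + 0.2·0.552573 + 0.6·1 = 0.847357.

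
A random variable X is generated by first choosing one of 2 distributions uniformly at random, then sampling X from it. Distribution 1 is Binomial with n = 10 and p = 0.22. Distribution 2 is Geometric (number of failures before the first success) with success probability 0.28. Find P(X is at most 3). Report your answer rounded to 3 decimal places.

Conditional on each component, P(X ≤ 3): 1: 0.841326; 2: 0.731261.
By total probability, P(X ≤ 3) = 0.5·0.841326 + 0.5·0.731261 = 0.786294.

0.786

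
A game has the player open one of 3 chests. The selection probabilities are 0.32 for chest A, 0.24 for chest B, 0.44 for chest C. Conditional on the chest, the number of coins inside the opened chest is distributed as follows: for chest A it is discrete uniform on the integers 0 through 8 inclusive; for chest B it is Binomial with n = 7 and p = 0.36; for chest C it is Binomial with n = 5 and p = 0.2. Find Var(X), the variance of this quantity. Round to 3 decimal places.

4.552

Per component, A: μ=4, E[X²]=22.6667; B: μ=2.52, E[X²]=7.9632; C: μ=1, E[X²]=1.8.
E[X] = 0.32·4 + 0.24·2.52 + 0.44·1 = 2.3248.
E[X²] = 0.32·22.6667 + 0.24·7.9632 + 0.44·1.8 = 9.9565.
Var(X) = E[X²] − (E[X])² = 9.9565 − 5.4047 = 4.55181.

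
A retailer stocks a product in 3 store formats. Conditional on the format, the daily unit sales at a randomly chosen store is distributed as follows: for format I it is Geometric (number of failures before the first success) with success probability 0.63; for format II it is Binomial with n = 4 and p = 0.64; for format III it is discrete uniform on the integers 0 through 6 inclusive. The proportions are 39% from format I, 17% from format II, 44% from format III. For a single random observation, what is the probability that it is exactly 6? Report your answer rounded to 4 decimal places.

Conditional on each format, P(X = 6): I: 0.00161641; II: 0; III: 0.142857.
By total probability, P(X = 6) = 0.39·0.00161641 + 0.17·0 + 0.44·0.142857 = 0.0634875.

0.0635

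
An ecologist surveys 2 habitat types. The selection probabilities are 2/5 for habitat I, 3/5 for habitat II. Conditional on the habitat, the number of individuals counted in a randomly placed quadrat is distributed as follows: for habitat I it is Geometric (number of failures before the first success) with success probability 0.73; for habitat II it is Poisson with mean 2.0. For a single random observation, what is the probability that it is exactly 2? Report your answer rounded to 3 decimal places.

Conditional on each habitat, P(X = 2): I: 0.053217; II: 0.270671.
By total probability, P(X = 2) = 0.4·0.053217 + 0.6·0.270671 = 0.183689.

0.184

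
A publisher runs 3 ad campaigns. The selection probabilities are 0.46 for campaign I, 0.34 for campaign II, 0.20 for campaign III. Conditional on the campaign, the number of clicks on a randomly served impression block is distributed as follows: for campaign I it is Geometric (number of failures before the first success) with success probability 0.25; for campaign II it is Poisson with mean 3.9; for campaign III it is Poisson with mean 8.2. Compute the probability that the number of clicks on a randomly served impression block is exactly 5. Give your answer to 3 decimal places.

Conditional on each campaign, P(X = 5): I: 0.0593262; II: 0.152193; III: 0.0848542.
By total probability, P(X = 5) = 0.46·0.0593262 + 0.34·0.152193 + 0.2·0.0848542 = 0.0960063.

0.096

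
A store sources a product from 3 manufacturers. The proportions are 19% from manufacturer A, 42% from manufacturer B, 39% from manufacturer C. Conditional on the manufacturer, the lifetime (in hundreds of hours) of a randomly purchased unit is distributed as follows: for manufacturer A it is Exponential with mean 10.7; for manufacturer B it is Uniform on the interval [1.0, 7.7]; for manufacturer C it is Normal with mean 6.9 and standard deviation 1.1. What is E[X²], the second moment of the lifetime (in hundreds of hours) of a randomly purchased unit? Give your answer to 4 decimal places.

For each component E[X²] = Var + (mean)², giving A: 228.98; B: 22.6633; C: 48.82.
Overall E[X²] = 0.19·228.98 + 0.42·22.6633 + 0.39·48.82 = 72.0646.

72.0646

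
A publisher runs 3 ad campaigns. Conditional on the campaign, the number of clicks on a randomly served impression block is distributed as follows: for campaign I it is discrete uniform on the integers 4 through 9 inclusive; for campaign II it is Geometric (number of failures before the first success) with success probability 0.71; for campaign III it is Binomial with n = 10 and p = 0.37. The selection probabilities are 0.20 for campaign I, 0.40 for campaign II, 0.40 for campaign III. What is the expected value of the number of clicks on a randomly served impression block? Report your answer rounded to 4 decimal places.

2.9434

Component means — I: 6.5; II: 0.408451; III: 3.7.
E[X] = 0.2·6.5 + 0.4·0.408451 + 0.4·3.7 = 2.94338.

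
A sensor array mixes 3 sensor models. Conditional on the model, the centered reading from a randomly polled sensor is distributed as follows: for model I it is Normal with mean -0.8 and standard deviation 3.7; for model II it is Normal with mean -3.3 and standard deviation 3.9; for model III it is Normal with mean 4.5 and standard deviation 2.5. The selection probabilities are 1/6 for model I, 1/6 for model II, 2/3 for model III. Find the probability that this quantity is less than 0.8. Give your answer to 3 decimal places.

Conditional on each model, P(X < 0.8): I: 0.667286; II: 0.853435; III: 0.0694366.
By total probability, P(X < 0.8) = 0.166667·0.667286 + 0.166667·0.853435 + 0.666667·0.0694366 = 0.299745.

0.300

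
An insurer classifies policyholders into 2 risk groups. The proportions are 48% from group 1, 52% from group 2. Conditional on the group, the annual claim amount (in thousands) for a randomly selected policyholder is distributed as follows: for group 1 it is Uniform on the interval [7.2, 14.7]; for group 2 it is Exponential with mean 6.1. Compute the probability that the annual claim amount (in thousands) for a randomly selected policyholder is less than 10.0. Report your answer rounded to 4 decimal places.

0.5983

Conditional on each group, P(X < 10.0): 1: 0.373333; 2: 0.805893.
By total probability, P(X < 10.0) = 0.48·0.373333 + 0.52·0.805893 = 0.598264.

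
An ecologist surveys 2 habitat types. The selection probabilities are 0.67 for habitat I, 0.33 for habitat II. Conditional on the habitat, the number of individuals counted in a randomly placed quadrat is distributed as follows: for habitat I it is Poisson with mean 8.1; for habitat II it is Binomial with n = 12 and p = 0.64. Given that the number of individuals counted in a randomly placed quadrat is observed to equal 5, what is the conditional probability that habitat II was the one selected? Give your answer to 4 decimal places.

Likelihoods P(X=5 | ·): I: 0.088198; II: 0.0666412.
Posterior ∝ prior × likelihood. Numerator for II: 0.33·0.0666412 = 0.0219916.
Normalizing constant: 0.67·0.088198 + 0.33·0.0666412 = 0.0810842.
P(II | observation) = 0.0219916 / 0.0810842 = 0.271219.

0.2712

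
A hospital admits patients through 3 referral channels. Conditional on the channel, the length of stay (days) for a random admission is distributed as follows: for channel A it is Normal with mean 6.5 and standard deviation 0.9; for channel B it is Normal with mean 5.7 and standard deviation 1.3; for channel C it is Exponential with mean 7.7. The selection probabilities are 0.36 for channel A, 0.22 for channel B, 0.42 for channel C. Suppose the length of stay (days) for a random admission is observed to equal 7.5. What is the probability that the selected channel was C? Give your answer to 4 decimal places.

Likelihoods f(7.5 | ·): A: 0.239103; B: 0.117669; C: 0.0490338.
Posterior ∝ prior × likelihood. Numerator for C: 0.42·0.0490338 = 0.0205942.
Normalizing constant: 0.36·0.239103 + 0.22·0.117669 + 0.42·0.0490338 = 0.132558.
P(C | observation) = 0.0205942 / 0.132558 = 0.155359.

0.1554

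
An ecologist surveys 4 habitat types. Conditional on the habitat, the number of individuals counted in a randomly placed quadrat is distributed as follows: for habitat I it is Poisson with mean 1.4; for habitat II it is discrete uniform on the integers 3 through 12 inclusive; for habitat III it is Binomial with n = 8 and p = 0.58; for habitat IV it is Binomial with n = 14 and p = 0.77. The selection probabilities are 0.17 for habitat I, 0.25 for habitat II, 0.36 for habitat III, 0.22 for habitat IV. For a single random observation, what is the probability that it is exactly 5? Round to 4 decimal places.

0.1251

Conditional on each habitat, P(X = 5): I: 0.0110521; II: 0.1; III: 0.272318; IV: 0.000976041.
By total probability, P(X = 5) = 0.17·0.0110521 + 0.25·0.1 + 0.36·0.272318 + 0.22·0.000976041 = 0.125128.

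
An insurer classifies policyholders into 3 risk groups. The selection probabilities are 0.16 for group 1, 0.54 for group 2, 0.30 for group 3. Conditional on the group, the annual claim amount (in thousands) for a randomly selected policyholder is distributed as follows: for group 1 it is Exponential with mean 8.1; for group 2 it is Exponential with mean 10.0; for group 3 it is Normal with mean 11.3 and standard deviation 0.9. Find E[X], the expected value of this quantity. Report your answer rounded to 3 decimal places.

Component means — 1: 8.1; 2: 10; 3: 11.3.
E[X] = 0.16·8.1 + 0.54·10 + 0.3·11.3 = 10.086.

10.086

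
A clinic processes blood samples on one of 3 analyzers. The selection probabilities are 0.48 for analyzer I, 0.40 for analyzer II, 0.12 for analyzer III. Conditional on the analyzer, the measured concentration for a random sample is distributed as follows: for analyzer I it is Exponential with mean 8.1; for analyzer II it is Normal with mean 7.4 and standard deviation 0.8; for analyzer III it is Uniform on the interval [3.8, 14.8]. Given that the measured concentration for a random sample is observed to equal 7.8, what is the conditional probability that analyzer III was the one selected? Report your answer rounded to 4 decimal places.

0.0521

Likelihoods f(7.8 | ·): I: 0.0471309; II: 0.440082; III: 0.0909091.
Posterior ∝ prior × likelihood. Numerator for III: 0.12·0.0909091 = 0.0109091.
Normalizing constant: 0.48·0.0471309 + 0.4·0.440082 + 0.12·0.0909091 = 0.209565.
P(III | observation) = 0.0109091 / 0.209565 = 0.052056.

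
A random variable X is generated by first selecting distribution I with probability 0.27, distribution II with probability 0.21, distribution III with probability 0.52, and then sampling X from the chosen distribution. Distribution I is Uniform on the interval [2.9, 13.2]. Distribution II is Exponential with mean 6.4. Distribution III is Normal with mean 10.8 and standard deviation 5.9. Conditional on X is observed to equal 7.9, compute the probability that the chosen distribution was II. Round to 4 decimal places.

0.1427

Likelihoods f(7.9 | ·): I: 0.0970874; II: 0.0454713; III: 0.0599233.
Posterior ∝ prior × likelihood. Numerator for II: 0.21·0.0454713 = 0.00954898.
Normalizing constant: 0.27·0.0970874 + 0.21·0.0454713 + 0.52·0.0599233 = 0.0669227.
P(II | observation) = 0.00954898 / 0.0669227 = 0.142687.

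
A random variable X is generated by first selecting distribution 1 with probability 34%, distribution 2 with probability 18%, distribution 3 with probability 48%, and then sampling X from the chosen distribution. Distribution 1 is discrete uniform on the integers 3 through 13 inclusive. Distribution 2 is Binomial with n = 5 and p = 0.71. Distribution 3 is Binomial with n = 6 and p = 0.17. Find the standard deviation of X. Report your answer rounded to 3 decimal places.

Per component, 1: μ=8, E[X²]=74; 2: μ=3.55, E[X²]=13.632; 3: μ=1.02, E[X²]=1.887.
E[X] = 0.34·8 + 0.18·3.55 + 0.48·1.02 = 3.8486.
E[X²] = 0.34·74 + 0.18·13.632 + 0.48·1.887 = 28.5195.
Var(X) = E[X²] − (E[X])² = 28.5195 − 14.8117 = 13.7078.
SD(X) = √13.7078 = 3.7024.

3.702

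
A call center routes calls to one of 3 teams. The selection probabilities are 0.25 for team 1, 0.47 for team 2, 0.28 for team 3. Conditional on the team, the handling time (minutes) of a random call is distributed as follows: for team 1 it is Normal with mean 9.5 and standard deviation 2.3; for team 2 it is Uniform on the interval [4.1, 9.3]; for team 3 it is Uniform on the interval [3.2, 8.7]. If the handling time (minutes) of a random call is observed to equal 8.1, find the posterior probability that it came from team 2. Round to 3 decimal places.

Likelihoods f(8.1 | ·): 1: 0.144121; 2: 0.192308; 3: 0.181818.
Posterior ∝ prior × likelihood. Numerator for 2: 0.47·0.192308 = 0.0903846.
Normalizing constant: 0.25·0.144121 + 0.47·0.192308 + 0.28·0.181818 = 0.177324.
P(2 | observation) = 0.0903846 / 0.177324 = 0.509715.

0.510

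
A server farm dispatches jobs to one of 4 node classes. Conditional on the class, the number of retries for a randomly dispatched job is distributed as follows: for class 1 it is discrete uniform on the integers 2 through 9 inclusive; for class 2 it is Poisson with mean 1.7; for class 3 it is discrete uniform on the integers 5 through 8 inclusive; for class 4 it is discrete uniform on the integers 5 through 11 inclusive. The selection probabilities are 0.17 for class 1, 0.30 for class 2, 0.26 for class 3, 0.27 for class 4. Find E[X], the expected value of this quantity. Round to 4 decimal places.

5.2950

Component means — 1: 5.5; 2: 1.7; 3: 6.5; 4: 8.
E[X] = 0.17·5.5 + 0.3·1.7 + 0.26·6.5 + 0.27·8 = 5.295.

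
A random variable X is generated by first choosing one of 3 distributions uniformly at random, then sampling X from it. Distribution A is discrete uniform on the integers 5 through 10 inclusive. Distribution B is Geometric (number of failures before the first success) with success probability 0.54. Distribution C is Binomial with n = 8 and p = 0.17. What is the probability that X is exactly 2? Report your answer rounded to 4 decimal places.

0.1263

Conditional on each component, P(X = 2): A: 0; B: 0.114264; C: 0.26456.
By total probability, P(X = 2) = 0.333333·0 + 0.333333·0.114264 + 0.333333·0.26456 = 0.126275.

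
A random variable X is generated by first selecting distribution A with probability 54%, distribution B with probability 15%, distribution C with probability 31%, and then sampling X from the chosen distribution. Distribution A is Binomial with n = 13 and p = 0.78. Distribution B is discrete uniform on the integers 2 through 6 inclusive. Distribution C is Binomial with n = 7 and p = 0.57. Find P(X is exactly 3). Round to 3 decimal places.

0.099

Conditional on each component, P(X = 3): A: 3.60476e-05; B: 0.2; C: 0.221598.
By total probability, P(X = 3) = 0.54·3.60476e-05 + 0.15·0.2 + 0.31·0.221598 = 0.0987149.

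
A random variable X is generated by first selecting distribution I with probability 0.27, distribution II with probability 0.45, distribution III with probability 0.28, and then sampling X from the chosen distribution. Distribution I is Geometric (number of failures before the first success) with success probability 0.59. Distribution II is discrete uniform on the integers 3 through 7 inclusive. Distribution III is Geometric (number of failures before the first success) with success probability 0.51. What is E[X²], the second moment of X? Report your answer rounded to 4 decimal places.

13.3844

For each component E[X²] = Var + (mean)², giving I: 1.66073; II: 27; III: 2.807.
Overall E[X²] = 0.27·1.66073 + 0.45·27 + 0.28·2.807 = 13.3844.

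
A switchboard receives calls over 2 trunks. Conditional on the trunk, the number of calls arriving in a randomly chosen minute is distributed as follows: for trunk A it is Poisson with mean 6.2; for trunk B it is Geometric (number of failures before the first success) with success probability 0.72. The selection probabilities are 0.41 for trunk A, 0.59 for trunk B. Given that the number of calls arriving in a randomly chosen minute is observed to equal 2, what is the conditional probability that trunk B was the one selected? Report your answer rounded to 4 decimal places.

0.6756

Likelihoods P(X=2 | ·): A: 0.0390057; B: 0.056448.
Posterior ∝ prior × likelihood. Numerator for B: 0.59·0.056448 = 0.0333043.
Normalizing constant: 0.41·0.0390057 + 0.59·0.056448 = 0.0492966.
P(B | observation) = 0.0333043 / 0.0492966 = 0.67559.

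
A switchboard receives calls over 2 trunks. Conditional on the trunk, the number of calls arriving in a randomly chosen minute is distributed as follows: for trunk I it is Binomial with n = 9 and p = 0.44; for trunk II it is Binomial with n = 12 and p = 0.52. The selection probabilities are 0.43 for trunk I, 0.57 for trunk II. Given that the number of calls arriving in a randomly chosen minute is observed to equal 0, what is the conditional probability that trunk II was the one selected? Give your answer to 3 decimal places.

Likelihoods P(X=0 | ·): I: 0.00541617; II: 0.000149587.
Posterior ∝ prior × likelihood. Numerator for II: 0.57·0.000149587 = 8.52648e-05.
Normalizing constant: 0.43·0.00541617 + 0.57·0.000149587 = 0.00241422.
P(II | observation) = 8.52648e-05 / 0.00241422 = 0.0353178.

0.035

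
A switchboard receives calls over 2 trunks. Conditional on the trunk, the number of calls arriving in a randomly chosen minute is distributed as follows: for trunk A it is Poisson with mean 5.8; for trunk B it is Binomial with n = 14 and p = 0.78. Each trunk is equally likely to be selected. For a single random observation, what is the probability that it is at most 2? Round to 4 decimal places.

Conditional on each trunk, P(X ≤ 2): A: 0.0715108; B: 7.43215e-07.
By total probability, P(X ≤ 2) = 0.5·0.0715108 + 0.5·7.43215e-07 = 0.0357558.

0.0358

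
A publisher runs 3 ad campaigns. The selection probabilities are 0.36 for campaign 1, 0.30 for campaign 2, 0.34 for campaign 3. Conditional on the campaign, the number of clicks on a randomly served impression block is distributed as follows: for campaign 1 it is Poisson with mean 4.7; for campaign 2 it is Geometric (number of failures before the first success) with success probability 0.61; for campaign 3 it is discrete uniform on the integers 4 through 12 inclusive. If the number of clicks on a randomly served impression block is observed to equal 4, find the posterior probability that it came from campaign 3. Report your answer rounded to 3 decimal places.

Likelihoods P(X=4 | ·): 1: 0.184925; 2: 0.014112; 3: 0.111111.
Posterior ∝ prior × likelihood. Numerator for 3: 0.34·0.111111 = 0.0377778.
Normalizing constant: 0.36·0.184925 + 0.3·0.014112 + 0.34·0.111111 = 0.108584.
P(3 | observation) = 0.0377778 / 0.108584 = 0.347911.

0.348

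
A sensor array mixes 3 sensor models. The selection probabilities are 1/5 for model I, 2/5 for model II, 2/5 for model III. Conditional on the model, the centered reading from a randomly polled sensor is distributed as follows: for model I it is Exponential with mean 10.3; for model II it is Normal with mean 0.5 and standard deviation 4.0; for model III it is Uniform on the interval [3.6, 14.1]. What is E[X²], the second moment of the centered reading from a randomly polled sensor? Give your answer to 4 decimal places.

For each component E[X²] = Var + (mean)², giving I: 212.18; II: 16.25; III: 87.51.
Overall E[X²] = 0.2·212.18 + 0.4·16.25 + 0.4·87.51 = 83.94.

83.9400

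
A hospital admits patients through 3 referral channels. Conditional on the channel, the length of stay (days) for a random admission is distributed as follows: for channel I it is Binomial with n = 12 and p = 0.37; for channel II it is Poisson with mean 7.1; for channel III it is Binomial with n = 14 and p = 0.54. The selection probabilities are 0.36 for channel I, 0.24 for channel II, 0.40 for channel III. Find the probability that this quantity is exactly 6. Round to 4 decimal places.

0.1483

Conditional on each channel, P(X = 6): I: 0.148226; II: 0.1468; III: 0.149273.
By total probability, P(X = 6) = 0.36·0.148226 + 0.24·0.1468 + 0.4·0.149273 = 0.148303.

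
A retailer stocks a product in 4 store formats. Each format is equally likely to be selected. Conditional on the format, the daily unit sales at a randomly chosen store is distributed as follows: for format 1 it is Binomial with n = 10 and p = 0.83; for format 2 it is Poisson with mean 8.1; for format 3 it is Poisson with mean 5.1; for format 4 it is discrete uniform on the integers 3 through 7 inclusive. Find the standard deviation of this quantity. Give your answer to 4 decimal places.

Per component, 1: μ=8.3, E[X²]=70.301; 2: μ=8.1, E[X²]=73.71; 3: μ=5.1, E[X²]=31.11; 4: μ=5, E[X²]=27.
E[X] = 0.25·8.3 + 0.25·8.1 + 0.25·5.1 + 0.25·5 = 6.625.
E[X²] = 0.25·70.301 + 0.25·73.71 + 0.25·31.11 + 0.25·27 = 50.5302.
Var(X) = E[X²] − (E[X])² = 50.5302 − 43.8906 = 6.63962.
SD(X) = √6.63962 = 2.57675.

2.5767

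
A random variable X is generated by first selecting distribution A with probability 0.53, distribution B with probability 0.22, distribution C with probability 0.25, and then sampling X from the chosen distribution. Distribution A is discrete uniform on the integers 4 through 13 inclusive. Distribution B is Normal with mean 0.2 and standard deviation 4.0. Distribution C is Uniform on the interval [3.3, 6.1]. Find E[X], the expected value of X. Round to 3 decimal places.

5.724

Component means — A: 8.5; B: 0.2; C: 4.7.
E[X] = 0.53·8.5 + 0.22·0.2 + 0.25·4.7 = 5.724.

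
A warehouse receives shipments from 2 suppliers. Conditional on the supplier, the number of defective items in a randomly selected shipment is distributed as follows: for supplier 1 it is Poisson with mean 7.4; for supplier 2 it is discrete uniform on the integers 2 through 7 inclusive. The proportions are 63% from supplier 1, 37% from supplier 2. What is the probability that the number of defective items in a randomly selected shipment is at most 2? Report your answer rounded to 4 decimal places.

0.0754

Conditional on each supplier, P(X ≤ 2): 1: 0.0218706; 2: 0.166667.
By total probability, P(X ≤ 2) = 0.63·0.0218706 + 0.37·0.166667 = 0.0754452.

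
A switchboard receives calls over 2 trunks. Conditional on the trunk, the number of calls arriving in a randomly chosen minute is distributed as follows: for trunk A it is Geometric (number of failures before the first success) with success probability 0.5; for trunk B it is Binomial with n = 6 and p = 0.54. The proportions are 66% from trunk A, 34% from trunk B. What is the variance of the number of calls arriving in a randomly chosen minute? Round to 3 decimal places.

Per component, A: μ=1, E[X²]=3; B: μ=3.24, E[X²]=11.988.
E[X] = 0.66·1 + 0.34·3.24 = 1.7616.
E[X²] = 0.66·3 + 0.34·11.988 = 6.05592.
Var(X) = E[X²] − (E[X])² = 6.05592 − 3.10323 = 2.95269.

2.953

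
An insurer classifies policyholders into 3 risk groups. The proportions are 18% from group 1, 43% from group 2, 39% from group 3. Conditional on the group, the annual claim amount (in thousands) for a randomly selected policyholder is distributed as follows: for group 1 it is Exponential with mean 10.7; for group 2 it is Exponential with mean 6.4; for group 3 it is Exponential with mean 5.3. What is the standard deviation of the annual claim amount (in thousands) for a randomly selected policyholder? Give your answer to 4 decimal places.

Per component, 1: μ=10.7, E[X²]=228.98; 2: μ=6.4, E[X²]=81.92; 3: μ=5.3, E[X²]=56.18.
E[X] = 0.18·10.7 + 0.43·6.4 + 0.39·5.3 = 6.745.
E[X²] = 0.18·228.98 + 0.43·81.92 + 0.39·56.18 = 98.3522.
Var(X) = E[X²] − (E[X])² = 98.3522 − 45.495 = 52.8572.
SD(X) = √52.8572 = 7.27029.

7.2703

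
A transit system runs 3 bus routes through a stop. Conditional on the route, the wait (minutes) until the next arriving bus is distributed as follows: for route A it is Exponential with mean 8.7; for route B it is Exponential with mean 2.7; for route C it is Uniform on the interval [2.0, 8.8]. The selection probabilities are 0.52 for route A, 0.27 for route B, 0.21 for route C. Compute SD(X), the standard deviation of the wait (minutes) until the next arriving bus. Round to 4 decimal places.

Per component, A: μ=8.7, E[X²]=151.38; B: μ=2.7, E[X²]=14.58; C: μ=5.4, E[X²]=33.0133.
E[X] = 0.52·8.7 + 0.27·2.7 + 0.21·5.4 = 6.387.
E[X²] = 0.52·151.38 + 0.27·14.58 + 0.21·33.0133 = 89.587.
Var(X) = E[X²] − (E[X])² = 89.587 − 40.7938 = 48.7932.
SD(X) = √48.7932 = 6.98522.

6.9852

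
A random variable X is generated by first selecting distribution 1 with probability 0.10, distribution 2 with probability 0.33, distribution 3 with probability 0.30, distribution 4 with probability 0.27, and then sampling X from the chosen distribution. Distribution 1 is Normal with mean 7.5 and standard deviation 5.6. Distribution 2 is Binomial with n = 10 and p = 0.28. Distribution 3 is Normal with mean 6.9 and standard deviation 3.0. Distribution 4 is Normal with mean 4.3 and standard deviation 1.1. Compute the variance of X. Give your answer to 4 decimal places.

Per component, 1: μ=7.5, E[X²]=87.61; 2: μ=2.8, E[X²]=9.856; 3: μ=6.9, E[X²]=56.61; 4: μ=4.3, E[X²]=19.7.
E[X] = 0.1·7.5 + 0.33·2.8 + 0.3·6.9 + 0.27·4.3 = 4.905.
E[X²] = 0.1·87.61 + 0.33·9.856 + 0.3·56.61 + 0.27·19.7 = 34.3155.
Var(X) = E[X²] − (E[X])² = 34.3155 − 24.059 = 10.2565.

10.2565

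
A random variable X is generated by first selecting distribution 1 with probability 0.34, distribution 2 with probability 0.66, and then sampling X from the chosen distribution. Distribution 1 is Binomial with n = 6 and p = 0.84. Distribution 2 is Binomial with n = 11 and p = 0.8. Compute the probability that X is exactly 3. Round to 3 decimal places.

Conditional on each component, P(X = 3): 1: 0.0485543; 2: 0.000216269.
By total probability, P(X = 3) = 0.34·0.0485543 + 0.66·0.000216269 = 0.0166512.

0.017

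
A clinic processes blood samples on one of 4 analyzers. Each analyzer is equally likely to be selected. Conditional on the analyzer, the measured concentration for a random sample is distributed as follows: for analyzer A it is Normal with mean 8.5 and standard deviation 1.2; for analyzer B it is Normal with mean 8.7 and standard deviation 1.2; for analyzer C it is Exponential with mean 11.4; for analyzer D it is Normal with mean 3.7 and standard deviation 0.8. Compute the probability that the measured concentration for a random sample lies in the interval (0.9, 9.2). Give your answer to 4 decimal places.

0.7148

Conditional on each analyzer, P(0.9 < X < 9.2): A: 0.720166; B: 0.661539; C: 0.477902; D: 0.999767.
By total probability, P(0.9 < X < 9.2) = 0.25·0.720166 + 0.25·0.661539 + 0.25·0.477902 + 0.25·0.999767 = 0.714843.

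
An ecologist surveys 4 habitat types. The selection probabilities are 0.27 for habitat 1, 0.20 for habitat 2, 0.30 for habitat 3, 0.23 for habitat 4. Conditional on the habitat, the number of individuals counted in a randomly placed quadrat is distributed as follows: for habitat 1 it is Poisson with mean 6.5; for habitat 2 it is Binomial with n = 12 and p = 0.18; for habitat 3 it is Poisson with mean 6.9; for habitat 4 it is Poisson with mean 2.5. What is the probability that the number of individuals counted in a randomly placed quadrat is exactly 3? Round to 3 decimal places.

0.127

Conditional on each habitat, P(X = 3): 1: 0.0688137; 2: 0.215063; 3: 0.0551778; 4: 0.213763.
By total probability, P(X = 3) = 0.27·0.0688137 + 0.2·0.215063 + 0.3·0.0551778 + 0.23·0.213763 = 0.127311.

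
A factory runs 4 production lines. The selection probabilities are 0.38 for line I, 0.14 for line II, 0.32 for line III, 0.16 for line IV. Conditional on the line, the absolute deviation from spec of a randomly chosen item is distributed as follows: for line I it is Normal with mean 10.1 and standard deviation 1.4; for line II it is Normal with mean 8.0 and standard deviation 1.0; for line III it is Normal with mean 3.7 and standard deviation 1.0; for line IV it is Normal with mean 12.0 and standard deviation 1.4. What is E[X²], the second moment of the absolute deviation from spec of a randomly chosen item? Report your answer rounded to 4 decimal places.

76.6630

For each component E[X²] = Var + (mean)², giving I: 103.97; II: 65; III: 14.69; IV: 145.96.
Overall E[X²] = 0.38·103.97 + 0.14·65 + 0.32·14.69 + 0.16·145.96 = 76.663.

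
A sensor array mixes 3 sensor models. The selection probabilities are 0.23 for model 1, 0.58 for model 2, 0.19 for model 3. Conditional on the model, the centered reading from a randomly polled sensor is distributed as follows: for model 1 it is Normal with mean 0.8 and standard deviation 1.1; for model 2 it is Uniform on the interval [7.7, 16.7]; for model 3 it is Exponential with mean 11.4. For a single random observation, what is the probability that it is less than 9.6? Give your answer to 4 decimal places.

0.4606

Conditional on each model, P(X < 9.6): 1: 1; 2: 0.211111; 3: 0.569197.
By total probability, P(X < 9.6) = 0.23·1 + 0.58·0.211111 + 0.19·0.569197 = 0.460592.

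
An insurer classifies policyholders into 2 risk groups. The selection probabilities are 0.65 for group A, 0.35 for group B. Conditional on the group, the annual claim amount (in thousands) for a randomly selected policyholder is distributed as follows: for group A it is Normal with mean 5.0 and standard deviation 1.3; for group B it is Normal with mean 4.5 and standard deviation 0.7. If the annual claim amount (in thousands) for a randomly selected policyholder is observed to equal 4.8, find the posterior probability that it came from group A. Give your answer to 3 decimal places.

Likelihoods f(4.8 | ·): A: 0.303268; B: 0.51991.
Posterior ∝ prior × likelihood. Numerator for A: 0.65·0.303268 = 0.197124.
Normalizing constant: 0.65·0.303268 + 0.35·0.51991 = 0.379093.
P(A | observation) = 0.197124 / 0.379093 = 0.51999.

0.520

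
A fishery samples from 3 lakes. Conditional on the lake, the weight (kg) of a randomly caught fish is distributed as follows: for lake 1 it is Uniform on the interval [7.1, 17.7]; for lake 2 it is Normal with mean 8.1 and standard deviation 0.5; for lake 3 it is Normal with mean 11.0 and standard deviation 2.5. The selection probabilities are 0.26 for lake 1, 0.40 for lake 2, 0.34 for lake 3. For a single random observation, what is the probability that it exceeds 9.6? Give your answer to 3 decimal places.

Conditional on each lake, P(X > 9.6): 1: 0.764151; 2: 0.0013499; 3: 0.71226.
By total probability, P(X > 9.6) = 0.26·0.764151 + 0.4·0.0013499 + 0.34·0.71226 = 0.441388.

0.441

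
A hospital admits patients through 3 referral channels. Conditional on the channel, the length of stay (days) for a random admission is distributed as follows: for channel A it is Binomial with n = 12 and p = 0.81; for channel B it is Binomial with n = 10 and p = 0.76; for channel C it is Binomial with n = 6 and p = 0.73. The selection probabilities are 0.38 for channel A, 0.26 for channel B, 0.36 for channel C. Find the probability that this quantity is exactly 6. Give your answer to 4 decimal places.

Conditional on each channel, P(X = 6): A: 0.0122773; B: 0.13426; C: 0.151334.
By total probability, P(X = 6) = 0.38·0.0122773 + 0.26·0.13426 + 0.36·0.151334 = 0.0940532.

0.0941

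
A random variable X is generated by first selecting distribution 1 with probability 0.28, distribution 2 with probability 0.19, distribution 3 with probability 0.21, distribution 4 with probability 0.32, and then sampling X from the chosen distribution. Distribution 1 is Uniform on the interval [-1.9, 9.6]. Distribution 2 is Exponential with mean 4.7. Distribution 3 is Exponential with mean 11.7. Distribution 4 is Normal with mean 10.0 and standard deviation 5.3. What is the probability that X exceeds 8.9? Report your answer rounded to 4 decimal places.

0.3301

Conditional on each component, P(X > 8.9): 1: 0.0608696; 2: 0.150526; 3: 0.467347; 4: 0.582209.
By total probability, P(X > 8.9) = 0.28·0.0608696 + 0.19·0.150526 + 0.21·0.467347 + 0.32·0.582209 = 0.330093.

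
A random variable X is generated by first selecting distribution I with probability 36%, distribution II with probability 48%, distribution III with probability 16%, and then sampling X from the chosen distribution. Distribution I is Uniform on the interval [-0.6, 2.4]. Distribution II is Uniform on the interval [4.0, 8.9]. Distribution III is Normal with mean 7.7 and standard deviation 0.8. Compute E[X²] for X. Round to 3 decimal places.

31.080

For each component E[X²] = Var + (mean)², giving I: 1.56; II: 43.6033; III: 59.93.
Overall E[X²] = 0.36·1.56 + 0.48·43.6033 + 0.16·59.93 = 31.08.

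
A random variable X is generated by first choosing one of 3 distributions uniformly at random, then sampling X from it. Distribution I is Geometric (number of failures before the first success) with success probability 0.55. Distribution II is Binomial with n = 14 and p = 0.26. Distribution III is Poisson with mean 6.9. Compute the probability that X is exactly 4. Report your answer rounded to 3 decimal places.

Conditional on each component, P(X = 4): I: 0.0225534; II: 0.22524; III: 0.0951816.
By total probability, P(X = 4) = 0.333333·0.0225534 + 0.333333·0.22524 + 0.333333·0.0951816 = 0.114325.

0.114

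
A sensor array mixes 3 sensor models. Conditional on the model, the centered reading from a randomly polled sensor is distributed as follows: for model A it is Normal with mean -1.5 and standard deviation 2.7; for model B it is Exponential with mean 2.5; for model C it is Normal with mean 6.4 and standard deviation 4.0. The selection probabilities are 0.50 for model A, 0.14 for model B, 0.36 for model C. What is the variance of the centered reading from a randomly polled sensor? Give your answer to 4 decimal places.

Per component, A: μ=-1.5, E[X²]=9.54; B: μ=2.5, E[X²]=12.5; C: μ=6.4, E[X²]=56.96.
E[X] = 0.5·-1.5 + 0.14·2.5 + 0.36·6.4 = 1.904.
E[X²] = 0.5·9.54 + 0.14·12.5 + 0.36·56.96 = 27.0256.
Var(X) = E[X²] − (E[X])² = 27.0256 − 3.62522 = 23.4004.

23.4004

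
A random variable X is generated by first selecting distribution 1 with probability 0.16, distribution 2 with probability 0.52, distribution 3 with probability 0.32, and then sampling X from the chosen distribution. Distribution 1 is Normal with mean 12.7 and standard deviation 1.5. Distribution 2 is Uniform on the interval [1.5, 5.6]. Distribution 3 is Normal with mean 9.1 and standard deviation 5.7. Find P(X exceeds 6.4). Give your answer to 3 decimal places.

0.378

Conditional on each component, P(X > 6.4): 1: 0.999987; 2: 0; 3: 0.682137.
By total probability, P(X > 6.4) = 0.16·0.999987 + 0.52·0 + 0.32·0.682137 = 0.378282.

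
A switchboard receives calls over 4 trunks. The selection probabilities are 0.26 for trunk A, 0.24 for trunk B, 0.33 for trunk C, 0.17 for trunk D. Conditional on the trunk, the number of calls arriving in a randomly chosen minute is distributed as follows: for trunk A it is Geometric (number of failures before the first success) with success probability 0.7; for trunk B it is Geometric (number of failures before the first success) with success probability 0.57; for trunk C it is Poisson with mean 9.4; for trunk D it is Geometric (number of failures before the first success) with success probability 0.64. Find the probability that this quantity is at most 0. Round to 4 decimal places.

Conditional on each trunk, P(X ≤ 0): A: 0.7; B: 0.57; C: 8.27241e-05; D: 0.64.
By total probability, P(X ≤ 0) = 0.26·0.7 + 0.24·0.57 + 0.33·8.27241e-05 + 0.17·0.64 = 0.427627.

0.4276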